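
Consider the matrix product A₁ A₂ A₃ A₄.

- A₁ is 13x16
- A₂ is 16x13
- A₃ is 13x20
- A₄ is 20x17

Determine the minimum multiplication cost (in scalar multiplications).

9997

Adjacent pairs: A₁A₂ = 13·16·13 = 2704; A₂A₃ = 16·13·20 = 4160; A₃A₄ = 13·20·17 = 4420.
Length 3: A₁..A₃: k=1: 0+4160+13·16·20=8320; k=2: 2704+0+13·13·20=6084 → min 6084 | A₂..A₄: k=2: 0+4420+16·13·17=7956; k=3: 4160+0+16·20·17=9600 → min 7956.
Length 4: A₁..A₄: k=1: 0+7956+13·16·17=11492; k=2: 2704+4420+13·13·17=9997; k=3: 6084+0+13·20·17=10504 → min 9997.
Optimal order: ((A₁ A₂) (A₃ A₄)) with cost 9997.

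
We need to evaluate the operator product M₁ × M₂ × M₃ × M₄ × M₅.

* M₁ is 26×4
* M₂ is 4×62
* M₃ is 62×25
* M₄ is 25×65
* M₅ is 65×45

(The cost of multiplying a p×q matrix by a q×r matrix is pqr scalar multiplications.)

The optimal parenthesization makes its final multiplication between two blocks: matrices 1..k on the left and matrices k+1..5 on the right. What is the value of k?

Adjacent pairs: M₁M₂ = 26·4·62 = 6448; M₂M₃ = 4·62·25 = 6200; M₃M₄ = 62·25·65 = 100750; M₄M₅ = 25·65·45 = 73125.
Length 3: M₁..M₃: k=1: 0+6200+26·4·25=8800; k=2: 6448+0+26·62·25=46748 → min 8800 | M₂..M₄: k=2: 0+100750+4·62·65=116870; k=3: 6200+0+4·25·65=12700 → min 12700 | M₃..M₅: k=3: 0+73125+62·25·45=142875; k=4: 100750+0+62·65·45=282100 → min 142875.
Length 4: M₁..M₄: k=1: 0+12700+26·4·65=19460; k=2: 6448+100750+26·62·65=211978; k=3: 8800+0+26·25·65=51050 → min 19460 | M₂..M₅: k=2: 0+142875+4·62·45=154035; k=3: 6200+73125+4·25·45=83825; k=4: 12700+0+4·65·45=24400 → min 24400.
Top-level splits: k=1: (M₁..M₁)·(M₂..M₅) → 0+24400+26·4·45 = 29080; k=2: (M₁..M₂)·(M₃..M₅) → 6448+142875+26·62·45 = 221863; k=3: (M₁..M₃)·(M₄..M₅) → 8800+73125+26·25·45 = 111175; k=4: (M₁..M₄)·(M₅..M₅) → 19460+0+26·65·45 = 95510.
Best split is after M₁, i.e. k = 1.

1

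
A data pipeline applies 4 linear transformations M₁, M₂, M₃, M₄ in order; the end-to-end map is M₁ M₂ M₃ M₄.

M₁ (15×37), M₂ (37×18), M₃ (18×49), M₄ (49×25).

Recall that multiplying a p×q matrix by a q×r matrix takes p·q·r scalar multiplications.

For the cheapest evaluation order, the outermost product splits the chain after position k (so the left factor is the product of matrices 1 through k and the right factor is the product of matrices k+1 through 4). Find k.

Adjacent pairs: M₁M₂ = 15·37·18 = 9990; M₂M₃ = 37·18·49 = 32634; M₃M₄ = 18·49·25 = 22050.
Length 3: M₁..M₃: k=1: 0+32634+15·37·49=59829; k=2: 9990+0+15·18·49=23220 → min 23220 | M₂..M₄: k=2: 0+22050+37·18·25=38700; k=3: 32634+0+37·49·25=77959 → min 38700.
Top-level splits: k=1: (M₁..M₁)·(M₂..M₄) → 0+38700+15·37·25 = 52575; k=2: (M₁..M₂)·(M₃..M₄) → 9990+22050+15·18·25 = 38790; k=3: (M₁..M₃)·(M₄..M₄) → 23220+0+15·49·25 = 41595.
Best split is after M₂, i.e. k = 2.

2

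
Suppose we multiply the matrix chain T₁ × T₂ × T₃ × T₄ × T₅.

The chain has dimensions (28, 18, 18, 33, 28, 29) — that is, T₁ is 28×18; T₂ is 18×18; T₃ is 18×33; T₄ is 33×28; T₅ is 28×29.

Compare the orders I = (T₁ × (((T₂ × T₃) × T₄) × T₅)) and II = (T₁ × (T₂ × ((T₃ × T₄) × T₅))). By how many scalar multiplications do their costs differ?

1296

Order I = (T₁ × (((T₂ × T₃) × T₄) × T₅)): (T₂ × T₃): 18×18 by 18×33 → 18×33, cost 18·18·33 = 10692; ((T₂ × T₃) × T₄): 18×33 by 33×28 → 18×28, cost 18·33·28 = 16632; cumulative 27324; (((T₂ × T₃) × T₄) × T₅): 18×28 by 28×29 → 18×29, cost 18·28·29 = 14616; cumulative 41940; (T₁ × (((T₂ × T₃) × T₄) × T₅)): 28×18 by 18×29 → 28×29, cost 28·18·29 = 14616; cumulative 56556. Total 56556.
Order II = (T₁ × (T₂ × ((T₃ × T₄) × T₅))): (T₃ × T₄): 18×33 by 33×28 → 18×28, cost 18·33·28 = 16632; ((T₃ × T₄) × T₅): 18×28 by 28×29 → 18×29, cost 18·28·29 = 14616; cumulative 31248; (T₂ × ((T₃ × T₄) × T₅)): 18×18 by 18×29 → 18×29, cost 18·18·29 = 9396; cumulative 40644; (T₁ × (T₂ × ((T₃ × T₄) × T₅))): 28×18 by 18×29 → 28×29, cost 28·18·29 = 14616; cumulative 55260. Total 55260.
Difference: |56556 − 55260| = 1296.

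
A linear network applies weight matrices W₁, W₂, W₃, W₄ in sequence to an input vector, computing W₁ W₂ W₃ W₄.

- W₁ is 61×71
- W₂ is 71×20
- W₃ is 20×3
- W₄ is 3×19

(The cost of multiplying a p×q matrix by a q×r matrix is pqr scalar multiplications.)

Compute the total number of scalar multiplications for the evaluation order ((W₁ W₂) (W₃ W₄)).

110940

(W₁ W₂): 61×71 by 71×20 → 61×20, cost 61·71·20 = 86620
(W₃ W₄): 20×3 by 3×19 → 20×19, cost 20·3·19 = 1140
((W₁ W₂) (W₃ W₄)): 61×20 by 20×19 → 61×19, cost 61·20·19 = 23180; cumulative 110940
Total: 110940 scalar multiplications.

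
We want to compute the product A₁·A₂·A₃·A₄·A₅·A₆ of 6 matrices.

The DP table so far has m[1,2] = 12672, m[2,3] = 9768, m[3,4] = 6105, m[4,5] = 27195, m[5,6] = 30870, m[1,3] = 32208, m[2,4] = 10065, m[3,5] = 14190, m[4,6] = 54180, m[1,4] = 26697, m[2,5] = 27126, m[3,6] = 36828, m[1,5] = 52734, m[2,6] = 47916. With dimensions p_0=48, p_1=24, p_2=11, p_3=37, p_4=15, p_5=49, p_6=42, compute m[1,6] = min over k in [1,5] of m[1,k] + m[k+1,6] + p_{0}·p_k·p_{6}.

71676

m[1,6] = min over k∈[1,5] of m[1,k]+m[k+1,6]+p_{0}·p_k·p_{6}.
k=1: 0 + 47916 + 48·24·42 = 96300; k=2: 12672 + 36828 + 48·11·42 = 71676; k=3: 32208 + 54180 + 48·37·42 = 160980; k=4: 26697 + 30870 + 48·15·42 = 87807; k=5: 52734 + 0 + 48·49·42 = 151518.
Minimum: 71676 at k=2.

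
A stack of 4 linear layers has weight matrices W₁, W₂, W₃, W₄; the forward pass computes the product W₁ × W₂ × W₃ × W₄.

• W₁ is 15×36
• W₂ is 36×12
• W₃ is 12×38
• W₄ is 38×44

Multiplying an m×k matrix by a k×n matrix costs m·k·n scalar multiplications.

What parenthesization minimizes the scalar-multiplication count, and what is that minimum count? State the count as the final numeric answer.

34464

Adjacent pairs: W₁W₂ = 15·36·12 = 6480; W₂W₃ = 36·12·38 = 16416; W₃W₄ = 12·38·44 = 20064.
Length 3: W₁..W₃: k=1: 0+16416+15·36·38=36936; k=2: 6480+0+15·12·38=13320 → min 13320 | W₂..W₄: k=2: 0+20064+36·12·44=39072; k=3: 16416+0+36·38·44=76608 → min 39072.
Length 4: W₁..W₄: k=1: 0+39072+15·36·44=62832; k=2: 6480+20064+15·12·44=34464; k=3: 13320+0+15·38·44=38400 → min 34464.
Optimal parenthesization: ((W₁ × W₂) × (W₃ × W₄)) with cost 34464.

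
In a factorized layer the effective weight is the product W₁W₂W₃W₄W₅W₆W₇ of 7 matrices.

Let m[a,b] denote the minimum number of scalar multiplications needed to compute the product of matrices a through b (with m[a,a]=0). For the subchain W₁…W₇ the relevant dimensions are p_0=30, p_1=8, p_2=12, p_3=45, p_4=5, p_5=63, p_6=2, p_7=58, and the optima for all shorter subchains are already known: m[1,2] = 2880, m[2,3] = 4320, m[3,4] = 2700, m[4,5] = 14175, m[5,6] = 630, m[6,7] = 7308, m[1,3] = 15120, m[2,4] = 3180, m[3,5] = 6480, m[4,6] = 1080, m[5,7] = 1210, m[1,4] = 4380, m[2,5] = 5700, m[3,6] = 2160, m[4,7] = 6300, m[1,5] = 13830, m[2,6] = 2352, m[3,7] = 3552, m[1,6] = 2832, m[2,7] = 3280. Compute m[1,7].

6312

m[1,7] = min over k∈[1,6] of m[1,k]+m[k+1,7]+p_{0}·p_k·p_{7}.
k=1: 0 + 3280 + 30·8·58 = 17200; k=2: 2880 + 3552 + 30·12·58 = 27312; k=3: 15120 + 6300 + 30·45·58 = 99720; k=4: 4380 + 1210 + 30·5·58 = 14290; k=5: 13830 + 7308 + 30·63·58 = 130758; k=6: 2832 + 0 + 30·2·58 = 6312.
Minimum: 6312 at k=6.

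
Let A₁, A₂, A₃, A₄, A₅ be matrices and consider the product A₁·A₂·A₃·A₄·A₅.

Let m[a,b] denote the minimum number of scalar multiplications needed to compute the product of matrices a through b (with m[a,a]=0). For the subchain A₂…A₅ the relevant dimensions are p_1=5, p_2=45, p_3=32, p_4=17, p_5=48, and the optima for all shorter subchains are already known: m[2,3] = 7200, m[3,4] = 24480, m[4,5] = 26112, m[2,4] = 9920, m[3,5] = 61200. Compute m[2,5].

14000

m[2,5] = min over k∈[2,4] of m[2,k]+m[k+1,5]+p_{1}·p_k·p_{5}.
k=2: 0 + 61200 + 5·45·48 = 72000; k=3: 7200 + 26112 + 5·32·48 = 40992; k=4: 9920 + 0 + 5·17·48 = 14000.
Minimum: 14000 at k=4.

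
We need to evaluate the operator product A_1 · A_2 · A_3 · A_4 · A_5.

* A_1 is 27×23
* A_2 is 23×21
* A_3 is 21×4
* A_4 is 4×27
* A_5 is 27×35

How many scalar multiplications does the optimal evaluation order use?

11976

Adjacent pairs: A_1A_2 = 27·23·21 = 13041; A_2A_3 = 23·21·4 = 1932; A_3A_4 = 21·4·27 = 2268; A_4A_5 = 4·27·35 = 3780.
Length 3: A_1..A_3: k=1: 0+1932+27·23·4=4416; k=2: 13041+0+27·21·4=15309 → min 4416 | A_2..A_4: k=2: 0+2268+23·21·27=15309; k=3: 1932+0+23·4·27=4416 → min 4416 | A_3..A_5: k=3: 0+3780+21·4·35=6720; k=4: 2268+0+21·27·35=22113 → min 6720.
Length 4: A_1..A_4: k=1: 0+4416+27·23·27=21183; k=2: 13041+2268+27·21·27=30618; k=3: 4416+0+27·4·27=7332 → min 7332 | A_2..A_5: k=2: 0+6720+23·21·35=23625; k=3: 1932+3780+23·4·35=8932; k=4: 4416+0+23·27·35=26151 → min 8932.
Length 5: A_1..A_5: k=1: 0+8932+27·23·35=30667; k=2: 13041+6720+27·21·35=39606; k=3: 4416+3780+27·4·35=11976; k=4: 7332+0+27·27·35=32847 → min 11976.
Optimal order: ((A_1 · (A_2 · A_3)) · (A_4 · A_5)) with cost 11976.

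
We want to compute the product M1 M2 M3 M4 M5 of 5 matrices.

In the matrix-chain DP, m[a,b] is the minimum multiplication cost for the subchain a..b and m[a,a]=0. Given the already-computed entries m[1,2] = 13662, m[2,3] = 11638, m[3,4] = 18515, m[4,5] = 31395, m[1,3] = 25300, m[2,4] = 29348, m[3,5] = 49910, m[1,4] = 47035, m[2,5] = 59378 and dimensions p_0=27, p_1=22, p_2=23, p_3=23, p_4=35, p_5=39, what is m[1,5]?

m[1,5] = min over k∈[1,4] of m[1,k]+m[k+1,5]+p_{0}·p_k·p_{5}.
k=1: 0 + 59378 + 27·22·39 = 82544; k=2: 13662 + 49910 + 27·23·39 = 87791; k=3: 25300 + 31395 + 27·23·39 = 80914; k=4: 47035 + 0 + 27·35·39 = 83890.
Minimum: 80914 at k=3.

80914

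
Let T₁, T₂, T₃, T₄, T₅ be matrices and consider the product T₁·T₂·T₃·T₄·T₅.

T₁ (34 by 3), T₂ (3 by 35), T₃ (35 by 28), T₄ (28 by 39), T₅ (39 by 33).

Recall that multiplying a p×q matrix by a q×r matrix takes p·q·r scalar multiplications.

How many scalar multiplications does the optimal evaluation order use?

Adjacent pairs: T₁T₂ = 34·3·35 = 3570; T₂T₃ = 3·35·28 = 2940; T₃T₄ = 35·28·39 = 38220; T₄T₅ = 28·39·33 = 36036.
Length 3: T₁..T₃: k=1: 0+2940+34·3·28=5796; k=2: 3570+0+34·35·28=36890 → min 5796 | T₂..T₄: k=2: 0+38220+3·35·39=42315; k=3: 2940+0+3·28·39=6216 → min 6216 | T₃..T₅: k=3: 0+36036+35·28·33=68376; k=4: 38220+0+35·39·33=83265 → min 68376.
Length 4: T₁..T₄: k=1: 0+6216+34·3·39=10194; k=2: 3570+38220+34·35·39=88200; k=3: 5796+0+34·28·39=42924 → min 10194 | T₂..T₅: k=2: 0+68376+3·35·33=71841; k=3: 2940+36036+3·28·33=41748; k=4: 6216+0+3·39·33=10077 → min 10077.
Length 5: T₁..T₅: k=1: 0+10077+34·3·33=13443; k=2: 3570+68376+34·35·33=111216; k=3: 5796+36036+34·28·33=73248; k=4: 10194+0+34·39·33=53952 → min 13443.
Optimal order: (T₁·(((T₂·T₃)·T₄)·T₅)) with cost 13443.

13443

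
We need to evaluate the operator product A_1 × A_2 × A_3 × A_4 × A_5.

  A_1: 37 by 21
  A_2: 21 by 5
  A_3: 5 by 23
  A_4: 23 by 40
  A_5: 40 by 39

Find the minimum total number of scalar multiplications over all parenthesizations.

23500

Adjacent pairs: A_1A_2 = 37·21·5 = 3885; A_2A_3 = 21·5·23 = 2415; A_3A_4 = 5·23·40 = 4600; A_4A_5 = 23·40·39 = 35880.
Length 3: A_1..A_3: k=1: 0+2415+37·21·23=20286; k=2: 3885+0+37·5·23=8140 → min 8140 | A_2..A_4: k=2: 0+4600+21·5·40=8800; k=3: 2415+0+21·23·40=21735 → min 8800 | A_3..A_5: k=3: 0+35880+5·23·39=40365; k=4: 4600+0+5·40·39=12400 → min 12400.
Length 4: A_1..A_4: k=1: 0+8800+37·21·40=39880; k=2: 3885+4600+37·5·40=15885; k=3: 8140+0+37·23·40=42180 → min 15885 | A_2..A_5: k=2: 0+12400+21·5·39=16495; k=3: 2415+35880+21·23·39=57132; k=4: 8800+0+21·40·39=41560 → min 16495.
Length 5: A_1..A_5: k=1: 0+16495+37·21·39=46798; k=2: 3885+12400+37·5·39=23500; k=3: 8140+35880+37·23·39=77209; k=4: 15885+0+37·40·39=73605 → min 23500.
Optimal order: ((A_1 × A_2) × ((A_3 × A_4) × A_5)) with cost 23500.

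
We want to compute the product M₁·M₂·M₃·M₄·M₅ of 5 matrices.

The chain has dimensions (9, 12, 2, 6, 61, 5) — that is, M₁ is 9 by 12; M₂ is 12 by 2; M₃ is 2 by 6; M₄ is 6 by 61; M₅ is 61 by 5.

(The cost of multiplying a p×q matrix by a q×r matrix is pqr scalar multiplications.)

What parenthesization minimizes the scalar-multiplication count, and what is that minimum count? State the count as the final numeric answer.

Adjacent pairs: M₁M₂ = 9·12·2 = 216; M₂M₃ = 12·2·6 = 144; M₃M₄ = 2·6·61 = 732; M₄M₅ = 6·61·5 = 1830.
Length 3: M₁..M₃: k=1: 0+144+9·12·6=792; k=2: 216+0+9·2·6=324 → min 324 | M₂..M₄: k=2: 0+732+12·2·61=2196; k=3: 144+0+12·6·61=4536 → min 2196 | M₃..M₅: k=3: 0+1830+2·6·5=1890; k=4: 732+0+2·61·5=1342 → min 1342.
Length 4: M₁..M₄: k=1: 0+2196+9·12·61=8784; k=2: 216+732+9·2·61=2046; k=3: 324+0+9·6·61=3618 → min 2046 | M₂..M₅: k=2: 0+1342+12·2·5=1462; k=3: 144+1830+12·6·5=2334; k=4: 2196+0+12·61·5=5856 → min 1462.
Length 5: M₁..M₅: k=1: 0+1462+9·12·5=2002; k=2: 216+1342+9·2·5=1648; k=3: 324+1830+9·6·5=2424; k=4: 2046+0+9·61·5=4791 → min 1648.
Optimal parenthesization: ((M₁·M₂)·((M₃·M₄)·M₅)) with cost 1648.

1648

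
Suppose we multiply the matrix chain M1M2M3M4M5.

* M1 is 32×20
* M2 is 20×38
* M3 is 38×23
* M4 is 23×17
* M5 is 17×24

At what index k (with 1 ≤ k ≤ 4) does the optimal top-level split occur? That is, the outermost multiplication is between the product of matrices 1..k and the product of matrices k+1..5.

Adjacent pairs: M1M2 = 32·20·38 = 24320; M2M3 = 20·38·23 = 17480; M3M4 = 38·23·17 = 14858; M4M5 = 23·17·24 = 9384.
Length 3: M1..M3: k=1: 0+17480+32·20·23=32200; k=2: 24320+0+32·38·23=52288 → min 32200 | M2..M4: k=2: 0+14858+20·38·17=27778; k=3: 17480+0+20·23·17=25300 → min 25300 | M3..M5: k=3: 0+9384+38·23·24=30360; k=4: 14858+0+38·17·24=30362 → min 30360.
Length 4: M1..M4: k=1: 0+25300+32·20·17=36180; k=2: 24320+14858+32·38·17=59850; k=3: 32200+0+32·23·17=44712 → min 36180 | M2..M5: k=2: 0+30360+20·38·24=48600; k=3: 17480+9384+20·23·24=37904; k=4: 25300+0+20·17·24=33460 → min 33460.
Top-level splits: k=1: (M1..M1)·(M2..M5) → 0+33460+32·20·24 = 48820; k=2: (M1..M2)·(M3..M5) → 24320+30360+32·38·24 = 83864; k=3: (M1..M3)·(M4..M5) → 32200+9384+32·23·24 = 59248; k=4: (M1..M4)·(M5..M5) → 36180+0+32·17·24 = 49236.
Best split is after M1, i.e. k = 1.

1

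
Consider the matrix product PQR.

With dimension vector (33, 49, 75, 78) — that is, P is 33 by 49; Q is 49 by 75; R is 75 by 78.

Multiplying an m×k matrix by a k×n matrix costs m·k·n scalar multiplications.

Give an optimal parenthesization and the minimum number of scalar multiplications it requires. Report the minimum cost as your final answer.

(P(QR)): cost 412776.
((PQ)R): cost 314325.
Optimal: ((PQ)R) with cost 314325.

314325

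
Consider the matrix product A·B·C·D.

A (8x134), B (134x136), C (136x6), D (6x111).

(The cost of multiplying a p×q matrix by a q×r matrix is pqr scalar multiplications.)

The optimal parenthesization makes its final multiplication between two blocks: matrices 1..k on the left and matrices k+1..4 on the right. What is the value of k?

Adjacent pairs: AB = 8·134·136 = 145792; BC = 134·136·6 = 109344; CD = 136·6·111 = 90576.
Length 3: A..C: k=1: 0+109344+8·134·6=115776; k=2: 145792+0+8·136·6=152320 → min 115776 | B..D: k=2: 0+90576+134·136·111=2113440; k=3: 109344+0+134·6·111=198588 → min 198588.
Top-level splits: k=1: (A..A)·(B..D) → 0+198588+8·134·111 = 317580; k=2: (A..B)·(C..D) → 145792+90576+8·136·111 = 357136; k=3: (A..C)·(D..D) → 115776+0+8·6·111 = 121104.
Best split is after C, i.e. k = 3.

3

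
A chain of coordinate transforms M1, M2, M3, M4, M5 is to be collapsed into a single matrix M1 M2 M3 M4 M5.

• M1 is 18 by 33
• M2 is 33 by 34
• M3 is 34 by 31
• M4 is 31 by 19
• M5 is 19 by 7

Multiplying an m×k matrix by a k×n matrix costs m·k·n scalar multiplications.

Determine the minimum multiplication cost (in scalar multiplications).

Adjacent pairs: M1M2 = 18·33·34 = 20196; M2M3 = 33·34·31 = 34782; M3M4 = 34·31·19 = 20026; M4M5 = 31·19·7 = 4123.
Length 3: M1..M3: k=1: 0+34782+18·33·31=53196; k=2: 20196+0+18·34·31=39168 → min 39168 | M2..M4: k=2: 0+20026+33·34·19=41344; k=3: 34782+0+33·31·19=54219 → min 41344 | M3..M5: k=3: 0+4123+34·31·7=11501; k=4: 20026+0+34·19·7=24548 → min 11501.
Length 4: M1..M4: k=1: 0+41344+18·33·19=52630; k=2: 20196+20026+18·34·19=51850; k=3: 39168+0+18·31·19=49770 → min 49770 | M2..M5: k=2: 0+11501+33·34·7=19355; k=3: 34782+4123+33·31·7=46066; k=4: 41344+0+33·19·7=45733 → min 19355.
Length 5: M1..M5: k=1: 0+19355+18·33·7=23513; k=2: 20196+11501+18·34·7=35981; k=3: 39168+4123+18·31·7=47197; k=4: 49770+0+18·19·7=52164 → min 23513.
Optimal order: (M1 (M2 (M3 (M4 M5)))) with cost 23513.

23513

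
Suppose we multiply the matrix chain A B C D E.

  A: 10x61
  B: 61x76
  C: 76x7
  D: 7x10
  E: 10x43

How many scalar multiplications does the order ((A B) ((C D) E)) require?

(A B): 10×61 by 61×76 → 10×76, cost 10·61·76 = 46360
(C D): 76×7 by 7×10 → 76×10, cost 76·7·10 = 5320
((C D) E): 76×10 by 10×43 → 76×43, cost 76·10·43 = 32680; cumulative 38000
((A B) ((C D) E)): 10×76 by 76×43 → 10×43, cost 10·76·43 = 32680; cumulative 117040
Total: 117040 scalar multiplications.

117040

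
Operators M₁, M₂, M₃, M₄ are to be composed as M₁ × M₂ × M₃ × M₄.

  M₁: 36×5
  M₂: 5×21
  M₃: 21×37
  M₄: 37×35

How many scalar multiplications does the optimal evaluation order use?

Adjacent pairs: M₁M₂ = 36·5·21 = 3780; M₂M₃ = 5·21·37 = 3885; M₃M₄ = 21·37·35 = 27195.
Length 3: M₁..M₃: k=1: 0+3885+36·5·37=10545; k=2: 3780+0+36·21·37=31752 → min 10545 | M₂..M₄: k=2: 0+27195+5·21·35=30870; k=3: 3885+0+5·37·35=10360 → min 10360.
Length 4: M₁..M₄: k=1: 0+10360+36·5·35=16660; k=2: 3780+27195+36·21·35=57435; k=3: 10545+0+36·37·35=57165 → min 16660.
Optimal order: (M₁ × ((M₂ × M₃) × M₄)) with cost 16660.

16660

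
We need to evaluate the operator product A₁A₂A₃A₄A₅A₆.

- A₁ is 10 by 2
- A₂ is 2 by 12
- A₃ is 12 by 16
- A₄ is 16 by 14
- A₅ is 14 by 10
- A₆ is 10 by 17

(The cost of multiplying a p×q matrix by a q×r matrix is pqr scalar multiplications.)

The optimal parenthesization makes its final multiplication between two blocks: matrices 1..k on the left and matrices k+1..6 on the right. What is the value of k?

1

Adjacent pairs: A₁A₂ = 10·2·12 = 240; A₂A₃ = 2·12·16 = 384; A₃A₄ = 12·16·14 = 2688; A₄A₅ = 16·14·10 = 2240; A₅A₆ = 14·10·17 = 2380.
Length 3: A₁..A₃: k=1: 0+384+10·2·16=704; k=2: 240+0+10·12·16=2160 → min 704 | A₂..A₄: k=2: 0+2688+2·12·14=3024; k=3: 384+0+2·16·14=832 → min 832 | A₃..A₅: k=3: 0+2240+12·16·10=4160; k=4: 2688+0+12·14·10=4368 → min 4160 | A₄..A₆: k=4: 0+2380+16·14·17=6188; k=5: 2240+0+16·10·17=4960 → min 4960.
Length 4: A₁..A₄: k=1: 0+832+10·2·14=1112; k=2: 240+2688+10·12·14=4608; k=3: 704+0+10·16·14=2944 → min 1112 | A₂..A₅: k=2: 0+4160+2·12·10=4400; k=3: 384+2240+2·16·10=2944; k=4: 832+0+2·14·10=1112 → min 1112 | A₃..A₆: k=3: 0+4960+12·16·17=8224; k=4: 2688+2380+12·14·17=7924; k=5: 4160+0+12·10·17=6200 → min 6200.
Length 5: A₁..A₅: k=1: 0+1112+10·2·10=1312; k=2: 240+4160+10·12·10=5600; k=3: 704+2240+10·16·10=4544; k=4: 1112+0+10·14·10=2512 → min 1312 | A₂..A₆: k=2: 0+6200+2·12·17=6608; k=3: 384+4960+2·16·17=5888; k=4: 832+2380+2·14·17=3688; k=5: 1112+0+2·10·17=1452 → min 1452.
Top-level splits: k=1: (A₁..A₁)·(A₂..A₆) → 0+1452+10·2·17 = 1792; k=2: (A₁..A₂)·(A₃..A₆) → 240+6200+10·12·17 = 8480; k=3: (A₁..A₃)·(A₄..A₆) → 704+4960+10·16·17 = 8384; k=4: (A₁..A₄)·(A₅..A₆) → 1112+2380+10·14·17 = 5872; k=5: (A₁..A₅)·(A₆..A₆) → 1312+0+10·10·17 = 3012.
Best split is after A₁, i.e. k = 1.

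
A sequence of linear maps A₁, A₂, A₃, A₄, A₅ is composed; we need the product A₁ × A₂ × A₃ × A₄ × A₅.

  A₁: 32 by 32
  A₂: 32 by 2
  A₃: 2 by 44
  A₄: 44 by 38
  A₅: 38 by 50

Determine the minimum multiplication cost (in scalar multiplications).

Adjacent pairs: A₁A₂ = 32·32·2 = 2048; A₂A₃ = 32·2·44 = 2816; A₃A₄ = 2·44·38 = 3344; A₄A₅ = 44·38·50 = 83600.
Length 3: A₁..A₃: k=1: 0+2816+32·32·44=47872; k=2: 2048+0+32·2·44=4864 → min 4864 | A₂..A₄: k=2: 0+3344+32·2·38=5776; k=3: 2816+0+32·44·38=56320 → min 5776 | A₃..A₅: k=3: 0+83600+2·44·50=88000; k=4: 3344+0+2·38·50=7144 → min 7144.
Length 4: A₁..A₄: k=1: 0+5776+32·32·38=44688; k=2: 2048+3344+32·2·38=7824; k=3: 4864+0+32·44·38=58368 → min 7824 | A₂..A₅: k=2: 0+7144+32·2·50=10344; k=3: 2816+83600+32·44·50=156816; k=4: 5776+0+32·38·50=66576 → min 10344.
Length 5: A₁..A₅: k=1: 0+10344+32·32·50=61544; k=2: 2048+7144+32·2·50=12392; k=3: 4864+83600+32·44·50=158864; k=4: 7824+0+32·38·50=68624 → min 12392.
Optimal order: ((A₁ × A₂) × ((A₃ × A₄) × A₅)) with cost 12392.

12392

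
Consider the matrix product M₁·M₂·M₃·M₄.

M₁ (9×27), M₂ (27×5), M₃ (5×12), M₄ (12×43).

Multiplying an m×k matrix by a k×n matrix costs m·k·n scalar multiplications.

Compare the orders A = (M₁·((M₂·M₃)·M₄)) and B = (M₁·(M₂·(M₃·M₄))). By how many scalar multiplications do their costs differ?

7167

Order A = (M₁·((M₂·M₃)·M₄)): (M₂·M₃): 27×5 by 5×12 → 27×12, cost 27·5·12 = 1620; ((M₂·M₃)·M₄): 27×12 by 12×43 → 27×43, cost 27·12·43 = 13932; cumulative 15552; (M₁·((M₂·M₃)·M₄)): 9×27 by 27×43 → 9×43, cost 9·27·43 = 10449; cumulative 26001. Total 26001.
Order B = (M₁·(M₂·(M₃·M₄))): (M₃·M₄): 5×12 by 12×43 → 5×43, cost 5·12·43 = 2580; (M₂·(M₃·M₄)): 27×5 by 5×43 → 27×43, cost 27·5·43 = 5805; cumulative 8385; (M₁·(M₂·(M₃·M₄))): 9×27 by 27×43 → 9×43, cost 9·27·43 = 10449; cumulative 18834. Total 18834.
Difference: |26001 − 18834| = 7167.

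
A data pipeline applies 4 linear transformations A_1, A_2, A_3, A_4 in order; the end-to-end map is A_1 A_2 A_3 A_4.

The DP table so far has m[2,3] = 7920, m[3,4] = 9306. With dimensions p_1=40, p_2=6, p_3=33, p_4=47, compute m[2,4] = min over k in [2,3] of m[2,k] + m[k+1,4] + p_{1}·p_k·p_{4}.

20586

m[2,4] = min over k∈[2,3] of m[2,k]+m[k+1,4]+p_{1}·p_k·p_{4}.
k=2: 0 + 9306 + 40·6·47 = 20586; k=3: 7920 + 0 + 40·33·47 = 69960.
Minimum: 20586 at k=2.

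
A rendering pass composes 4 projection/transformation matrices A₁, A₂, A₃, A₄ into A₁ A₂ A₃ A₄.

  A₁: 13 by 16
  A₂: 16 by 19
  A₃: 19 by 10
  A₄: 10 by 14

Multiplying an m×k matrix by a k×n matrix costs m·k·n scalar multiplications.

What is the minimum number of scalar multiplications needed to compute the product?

Adjacent pairs: A₁A₂ = 13·16·19 = 3952; A₂A₃ = 16·19·10 = 3040; A₃A₄ = 19·10·14 = 2660.
Length 3: A₁..A₃: k=1: 0+3040+13·16·10=5120; k=2: 3952+0+13·19·10=6422 → min 5120 | A₂..A₄: k=2: 0+2660+16·19·14=6916; k=3: 3040+0+16·10·14=5280 → min 5280.
Length 4: A₁..A₄: k=1: 0+5280+13·16·14=8192; k=2: 3952+2660+13·19·14=10070; k=3: 5120+0+13·10·14=6940 → min 6940.
Optimal order: ((A₁ (A₂ A₃)) A₄) with cost 6940.

6940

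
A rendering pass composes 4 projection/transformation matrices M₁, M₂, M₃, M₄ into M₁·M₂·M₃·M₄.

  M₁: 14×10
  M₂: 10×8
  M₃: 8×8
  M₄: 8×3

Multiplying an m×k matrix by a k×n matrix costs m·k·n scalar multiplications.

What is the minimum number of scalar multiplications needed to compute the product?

Adjacent pairs: M₁M₂ = 14·10·8 = 1120; M₂M₃ = 10·8·8 = 640; M₃M₄ = 8·8·3 = 192.
Length 3: M₁..M₃: k=1: 0+640+14·10·8=1760; k=2: 1120+0+14·8·8=2016 → min 1760 | M₂..M₄: k=2: 0+192+10·8·3=432; k=3: 640+0+10·8·3=880 → min 432.
Length 4: M₁..M₄: k=1: 0+432+14·10·3=852; k=2: 1120+192+14·8·3=1648; k=3: 1760+0+14·8·3=2096 → min 852.
Optimal order: (M₁·(M₂·(M₃·M₄))) with cost 852.

852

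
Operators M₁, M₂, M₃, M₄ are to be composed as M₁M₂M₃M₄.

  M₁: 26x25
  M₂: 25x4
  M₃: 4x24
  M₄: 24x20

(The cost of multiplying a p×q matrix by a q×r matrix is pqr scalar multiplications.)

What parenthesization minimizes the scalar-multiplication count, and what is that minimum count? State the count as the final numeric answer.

6600

Adjacent pairs: M₁M₂ = 26·25·4 = 2600; M₂M₃ = 25·4·24 = 2400; M₃M₄ = 4·24·20 = 1920.
Length 3: M₁..M₃: k=1: 0+2400+26·25·24=18000; k=2: 2600+0+26·4·24=5096 → min 5096 | M₂..M₄: k=2: 0+1920+25·4·20=3920; k=3: 2400+0+25·24·20=14400 → min 3920.
Length 4: M₁..M₄: k=1: 0+3920+26·25·20=16920; k=2: 2600+1920+26·4·20=6600; k=3: 5096+0+26·24·20=17576 → min 6600.
Optimal parenthesization: ((M₁M₂)(M₃M₄)) with cost 6600.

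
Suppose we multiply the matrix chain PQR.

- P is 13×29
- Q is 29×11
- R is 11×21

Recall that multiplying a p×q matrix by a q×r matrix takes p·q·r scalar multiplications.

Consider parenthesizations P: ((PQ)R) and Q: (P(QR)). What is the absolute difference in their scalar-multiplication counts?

7466

Order P = ((PQ)R): (PQ): 13×29 by 29×11 → 13×11, cost 13·29·11 = 4147; ((PQ)R): 13×11 by 11×21 → 13×21, cost 13·11·21 = 3003; cumulative 7150. Total 7150.
Order Q = (P(QR)): (QR): 29×11 by 11×21 → 29×21, cost 29·11·21 = 6699; (P(QR)): 13×29 by 29×21 → 13×21, cost 13·29·21 = 7917; cumulative 14616. Total 14616.
Difference: |7150 − 14616| = 7466.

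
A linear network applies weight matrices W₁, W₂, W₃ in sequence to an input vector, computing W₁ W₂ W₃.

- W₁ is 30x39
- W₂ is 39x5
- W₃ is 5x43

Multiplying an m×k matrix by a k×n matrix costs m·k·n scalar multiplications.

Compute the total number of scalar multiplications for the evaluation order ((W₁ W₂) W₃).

(W₁ W₂): 30×39 by 39×5 → 30×5, cost 30·39·5 = 5850
((W₁ W₂) W₃): 30×5 by 5×43 → 30×43, cost 30·5·43 = 6450; cumulative 12300
Total: 12300 scalar multiplications.

12300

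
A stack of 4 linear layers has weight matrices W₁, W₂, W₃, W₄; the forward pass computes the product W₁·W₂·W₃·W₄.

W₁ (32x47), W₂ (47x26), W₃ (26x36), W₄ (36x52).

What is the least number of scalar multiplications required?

128960

Adjacent pairs: W₁W₂ = 32·47·26 = 39104; W₂W₃ = 47·26·36 = 43992; W₃W₄ = 26·36·52 = 48672.
Length 3: W₁..W₃: k=1: 0+43992+32·47·36=98136; k=2: 39104+0+32·26·36=69056 → min 69056 | W₂..W₄: k=2: 0+48672+47·26·52=112216; k=3: 43992+0+47·36·52=131976 → min 112216.
Length 4: W₁..W₄: k=1: 0+112216+32·47·52=190424; k=2: 39104+48672+32·26·52=131040; k=3: 69056+0+32·36·52=128960 → min 128960.
Optimal order: (((W₁·W₂)·W₃)·W₄) with cost 128960.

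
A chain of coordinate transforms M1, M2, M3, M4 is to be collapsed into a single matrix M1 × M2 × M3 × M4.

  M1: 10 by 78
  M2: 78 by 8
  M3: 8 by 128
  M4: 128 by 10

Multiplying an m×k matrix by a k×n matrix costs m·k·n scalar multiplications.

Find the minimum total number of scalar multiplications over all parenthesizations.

17280

Adjacent pairs: M1M2 = 10·78·8 = 6240; M2M3 = 78·8·128 = 79872; M3M4 = 8·128·10 = 10240.
Length 3: M1..M3: k=1: 0+79872+10·78·128=179712; k=2: 6240+0+10·8·128=16480 → min 16480 | M2..M4: k=2: 0+10240+78·8·10=16480; k=3: 79872+0+78·128·10=179712 → min 16480.
Length 4: M1..M4: k=1: 0+16480+10·78·10=24280; k=2: 6240+10240+10·8·10=17280; k=3: 16480+0+10·128·10=29280 → min 17280.
Optimal order: ((M1 × M2) × (M3 × M4)) with cost 17280.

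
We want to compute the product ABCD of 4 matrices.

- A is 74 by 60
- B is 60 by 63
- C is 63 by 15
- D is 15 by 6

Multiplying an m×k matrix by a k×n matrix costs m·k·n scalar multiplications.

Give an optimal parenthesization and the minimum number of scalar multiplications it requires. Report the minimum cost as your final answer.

54990

Adjacent pairs: AB = 74·60·63 = 279720; BC = 60·63·15 = 56700; CD = 63·15·6 = 5670.
Length 3: A..C: k=1: 0+56700+74·60·15=123300; k=2: 279720+0+74·63·15=349650 → min 123300 | B..D: k=2: 0+5670+60·63·6=28350; k=3: 56700+0+60·15·6=62100 → min 28350.
Length 4: A..D: k=1: 0+28350+74·60·6=54990; k=2: 279720+5670+74·63·6=313362; k=3: 123300+0+74·15·6=129960 → min 54990.
Optimal parenthesization: (A(B(CD))) with cost 54990.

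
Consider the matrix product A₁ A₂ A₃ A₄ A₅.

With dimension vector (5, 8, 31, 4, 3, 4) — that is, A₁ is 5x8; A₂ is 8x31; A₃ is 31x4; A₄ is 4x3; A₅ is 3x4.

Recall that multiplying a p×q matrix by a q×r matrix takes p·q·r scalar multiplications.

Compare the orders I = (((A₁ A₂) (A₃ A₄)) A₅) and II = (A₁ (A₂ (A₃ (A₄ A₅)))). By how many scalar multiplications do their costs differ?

Order I = (((A₁ A₂) (A₃ A₄)) A₅): (A₁ A₂): 5×8 by 8×31 → 5×31, cost 5·8·31 = 1240; (A₃ A₄): 31×4 by 4×3 → 31×3, cost 31·4·3 = 372; ((A₁ A₂) (A₃ A₄)): 5×31 by 31×3 → 5×3, cost 5·31·3 = 465; cumulative 2077; (((A₁ A₂) (A₃ A₄)) A₅): 5×3 by 3×4 → 5×4, cost 5·3·4 = 60; cumulative 2137. Total 2137.
Order II = (A₁ (A₂ (A₃ (A₄ A₅)))): (A₄ A₅): 4×3 by 3×4 → 4×4, cost 4·3·4 = 48; (A₃ (A₄ A₅)): 31×4 by 4×4 → 31×4, cost 31·4·4 = 496; cumulative 544; (A₂ (A₃ (A₄ A₅))): 8×31 by 31×4 → 8×4, cost 8·31·4 = 992; cumulative 1536; (A₁ (A₂ (A₃ (A₄ A₅)))): 5×8 by 8×4 → 5×4, cost 5·8·4 = 160; cumulative 1696. Total 1696.
Difference: |2137 − 1696| = 441.

441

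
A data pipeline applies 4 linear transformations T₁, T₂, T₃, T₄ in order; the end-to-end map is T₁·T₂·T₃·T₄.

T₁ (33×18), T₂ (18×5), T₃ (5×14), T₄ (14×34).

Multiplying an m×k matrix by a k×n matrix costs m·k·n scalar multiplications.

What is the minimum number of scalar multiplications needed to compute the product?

Adjacent pairs: T₁T₂ = 33·18·5 = 2970; T₂T₃ = 18·5·14 = 1260; T₃T₄ = 5·14·34 = 2380.
Length 3: T₁..T₃: k=1: 0+1260+33·18·14=9576; k=2: 2970+0+33·5·14=5280 → min 5280 | T₂..T₄: k=2: 0+2380+18·5·34=5440; k=3: 1260+0+18·14·34=9828 → min 5440.
Length 4: T₁..T₄: k=1: 0+5440+33·18·34=25636; k=2: 2970+2380+33·5·34=10960; k=3: 5280+0+33·14·34=20988 → min 10960.
Optimal order: ((T₁·T₂)·(T₃·T₄)) with cost 10960.

10960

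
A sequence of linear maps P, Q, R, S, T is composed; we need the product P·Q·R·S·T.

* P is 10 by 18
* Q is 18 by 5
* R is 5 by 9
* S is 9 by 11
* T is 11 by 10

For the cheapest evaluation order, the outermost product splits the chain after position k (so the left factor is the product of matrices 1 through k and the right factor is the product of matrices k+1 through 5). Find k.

2

Adjacent pairs: PQ = 10·18·5 = 900; QR = 18·5·9 = 810; RS = 5·9·11 = 495; ST = 9·11·10 = 990.
Length 3: P..R: k=1: 0+810+10·18·9=2430; k=2: 900+0+10·5·9=1350 → min 1350 | Q..S: k=2: 0+495+18·5·11=1485; k=3: 810+0+18·9·11=2592 → min 1485 | R..T: k=3: 0+990+5·9·10=1440; k=4: 495+0+5·11·10=1045 → min 1045.
Length 4: P..S: k=1: 0+1485+10·18·11=3465; k=2: 900+495+10·5·11=1945; k=3: 1350+0+10·9·11=2340 → min 1945 | Q..T: k=2: 0+1045+18·5·10=1945; k=3: 810+990+18·9·10=3420; k=4: 1485+0+18·11·10=3465 → min 1945.
Top-level splits: k=1: (P..P)·(Q..T) → 0+1945+10·18·10 = 3745; k=2: (P..Q)·(R..T) → 900+1045+10·5·10 = 2445; k=3: (P..R)·(S..T) → 1350+990+10·9·10 = 3240; k=4: (P..S)·(T..T) → 1945+0+10·11·10 = 3045.
Best split is after Q, i.e. k = 2.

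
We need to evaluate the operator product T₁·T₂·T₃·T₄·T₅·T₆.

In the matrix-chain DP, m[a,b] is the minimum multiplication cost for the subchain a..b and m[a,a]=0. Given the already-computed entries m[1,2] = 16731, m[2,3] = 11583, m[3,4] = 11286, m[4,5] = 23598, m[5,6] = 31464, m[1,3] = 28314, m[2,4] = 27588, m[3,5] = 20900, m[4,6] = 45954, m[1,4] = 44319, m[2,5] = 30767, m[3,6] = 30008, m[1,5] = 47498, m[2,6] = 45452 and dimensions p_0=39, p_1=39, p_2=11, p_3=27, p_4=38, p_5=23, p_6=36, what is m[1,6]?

m[1,6] = min over k∈[1,5] of m[1,k]+m[k+1,6]+p_{0}·p_k·p_{6}.
k=1: 0 + 45452 + 39·39·36 = 100208; k=2: 16731 + 30008 + 39·11·36 = 62183; k=3: 28314 + 45954 + 39·27·36 = 112176; k=4: 44319 + 31464 + 39·38·36 = 129135; k=5: 47498 + 0 + 39·23·36 = 79790.
Minimum: 62183 at k=2.

62183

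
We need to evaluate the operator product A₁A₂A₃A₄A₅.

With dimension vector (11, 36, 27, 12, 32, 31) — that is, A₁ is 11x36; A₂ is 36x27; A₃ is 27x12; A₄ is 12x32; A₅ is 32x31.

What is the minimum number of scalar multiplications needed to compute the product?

29392

Adjacent pairs: A₁A₂ = 11·36·27 = 10692; A₂A₃ = 36·27·12 = 11664; A₃A₄ = 27·12·32 = 10368; A₄A₅ = 12·32·31 = 11904.
Length 3: A₁..A₃: k=1: 0+11664+11·36·12=16416; k=2: 10692+0+11·27·12=14256 → min 14256 | A₂..A₄: k=2: 0+10368+36·27·32=41472; k=3: 11664+0+36·12·32=25488 → min 25488 | A₃..A₅: k=3: 0+11904+27·12·31=21948; k=4: 10368+0+27·32·31=37152 → min 21948.
Length 4: A₁..A₄: k=1: 0+25488+11·36·32=38160; k=2: 10692+10368+11·27·32=30564; k=3: 14256+0+11·12·32=18480 → min 18480 | A₂..A₅: k=2: 0+21948+36·27·31=52080; k=3: 11664+11904+36·12·31=36960; k=4: 25488+0+36·32·31=61200 → min 36960.
Length 5: A₁..A₅: k=1: 0+36960+11·36·31=49236; k=2: 10692+21948+11·27·31=41847; k=3: 14256+11904+11·12·31=30252; k=4: 18480+0+11·32·31=29392 → min 29392.
Optimal order: ((((A₁A₂)A₃)A₄)A₅) with cost 29392.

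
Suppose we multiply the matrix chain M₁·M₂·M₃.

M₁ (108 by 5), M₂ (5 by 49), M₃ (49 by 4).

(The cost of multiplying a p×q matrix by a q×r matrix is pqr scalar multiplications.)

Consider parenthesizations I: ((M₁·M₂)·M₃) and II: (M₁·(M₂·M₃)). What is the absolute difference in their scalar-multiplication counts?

Order I = ((M₁·M₂)·M₃): (M₁·M₂): 108×5 by 5×49 → 108×49, cost 108·5·49 = 26460; ((M₁·M₂)·M₃): 108×49 by 49×4 → 108×4, cost 108·49·4 = 21168; cumulative 47628. Total 47628.
Order II = (M₁·(M₂·M₃)): (M₂·M₃): 5×49 by 49×4 → 5×4, cost 5·49·4 = 980; (M₁·(M₂·M₃)): 108×5 by 5×4 → 108×4, cost 108·5·4 = 2160; cumulative 3140. Total 3140.
Difference: |47628 − 3140| = 44488.

44488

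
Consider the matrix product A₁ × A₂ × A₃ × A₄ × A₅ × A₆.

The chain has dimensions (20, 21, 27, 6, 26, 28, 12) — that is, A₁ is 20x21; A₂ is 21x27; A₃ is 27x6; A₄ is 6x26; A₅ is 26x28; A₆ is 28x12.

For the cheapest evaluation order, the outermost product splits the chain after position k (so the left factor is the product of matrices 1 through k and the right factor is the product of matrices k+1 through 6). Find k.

3

Adjacent pairs: A₁A₂ = 20·21·27 = 11340; A₂A₃ = 21·27·6 = 3402; A₃A₄ = 27·6·26 = 4212; A₄A₅ = 6·26·28 = 4368; A₅A₆ = 26·28·12 = 8736.
Length 3: A₁..A₃: k=1: 0+3402+20·21·6=5922; k=2: 11340+0+20·27·6=14580 → min 5922 | A₂..A₄: k=2: 0+4212+21·27·26=18954; k=3: 3402+0+21·6·26=6678 → min 6678 | A₃..A₅: k=3: 0+4368+27·6·28=8904; k=4: 4212+0+27·26·28=23868 → min 8904 | A₄..A₆: k=4: 0+8736+6·26·12=10608; k=5: 4368+0+6·28·12=6384 → min 6384.
Length 4: A₁..A₄: k=1: 0+6678+20·21·26=17598; k=2: 11340+4212+20·27·26=29592; k=3: 5922+0+20·6·26=9042 → min 9042 | A₂..A₅: k=2: 0+8904+21·27·28=24780; k=3: 3402+4368+21·6·28=11298; k=4: 6678+0+21·26·28=21966 → min 11298 | A₃..A₆: k=3: 0+6384+27·6·12=8328; k=4: 4212+8736+27·26·12=21372; k=5: 8904+0+27·28·12=17976 → min 8328.
Length 5: A₁..A₅: k=1: 0+11298+20·21·28=23058; k=2: 11340+8904+20·27·28=35364; k=3: 5922+4368+20·6·28=13650; k=4: 9042+0+20·26·28=23602 → min 13650 | A₂..A₆: k=2: 0+8328+21·27·12=15132; k=3: 3402+6384+21·6·12=11298; k=4: 6678+8736+21·26·12=21966; k=5: 11298+0+21·28·12=18354 → min 11298.
Top-level splits: k=1: (A₁..A₁)·(A₂..A₆) → 0+11298+20·21·12 = 16338; k=2: (A₁..A₂)·(A₃..A₆) → 11340+8328+20·27·12 = 26148; k=3: (A₁..A₃)·(A₄..A₆) → 5922+6384+20·6·12 = 13746; k=4: (A₁..A₄)·(A₅..A₆) → 9042+8736+20·26·12 = 24018; k=5: (A₁..A₅)·(A₆..A₆) → 13650+0+20·28·12 = 20370.
Best split is after A₃, i.e. k = 3.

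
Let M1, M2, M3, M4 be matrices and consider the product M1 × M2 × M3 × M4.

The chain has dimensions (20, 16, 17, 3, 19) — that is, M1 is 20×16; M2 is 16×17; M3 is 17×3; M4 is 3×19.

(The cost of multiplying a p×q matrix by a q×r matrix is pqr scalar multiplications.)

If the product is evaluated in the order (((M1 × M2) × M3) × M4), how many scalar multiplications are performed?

7600

(M1 × M2): 20×16 by 16×17 → 20×17, cost 20·16·17 = 5440
((M1 × M2) × M3): 20×17 by 17×3 → 20×3, cost 20·17·3 = 1020; cumulative 6460
(((M1 × M2) × M3) × M4): 20×3 by 3×19 → 20×19, cost 20·3·19 = 1140; cumulative 7600
Total: 7600 scalar multiplications.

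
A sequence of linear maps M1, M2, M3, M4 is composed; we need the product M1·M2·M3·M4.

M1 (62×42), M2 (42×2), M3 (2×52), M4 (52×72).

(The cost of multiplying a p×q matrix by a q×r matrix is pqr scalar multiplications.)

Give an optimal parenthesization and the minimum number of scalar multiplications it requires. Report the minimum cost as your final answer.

21624

Adjacent pairs: M1M2 = 62·42·2 = 5208; M2M3 = 42·2·52 = 4368; M3M4 = 2·52·72 = 7488.
Length 3: M1..M3: k=1: 0+4368+62·42·52=139776; k=2: 5208+0+62·2·52=11656 → min 11656 | M2..M4: k=2: 0+7488+42·2·72=13536; k=3: 4368+0+42·52·72=161616 → min 13536.
Length 4: M1..M4: k=1: 0+13536+62·42·72=201024; k=2: 5208+7488+62·2·72=21624; k=3: 11656+0+62·52·72=243784 → min 21624.
Optimal parenthesization: ((M1·M2)·(M3·M4)) with cost 21624.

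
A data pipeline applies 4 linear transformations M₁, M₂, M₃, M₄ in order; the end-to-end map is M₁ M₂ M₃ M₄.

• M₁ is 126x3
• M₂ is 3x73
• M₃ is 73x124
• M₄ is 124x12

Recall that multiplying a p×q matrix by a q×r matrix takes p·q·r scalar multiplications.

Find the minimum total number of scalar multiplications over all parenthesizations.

Adjacent pairs: M₁M₂ = 126·3·73 = 27594; M₂M₃ = 3·73·124 = 27156; M₃M₄ = 73·124·12 = 108624.
Length 3: M₁..M₃: k=1: 0+27156+126·3·124=74028; k=2: 27594+0+126·73·124=1168146 → min 74028 | M₂..M₄: k=2: 0+108624+3·73·12=111252; k=3: 27156+0+3·124·12=31620 → min 31620.
Length 4: M₁..M₄: k=1: 0+31620+126·3·12=36156; k=2: 27594+108624+126·73·12=246594; k=3: 74028+0+126·124·12=261516 → min 36156.
Optimal order: (M₁ ((M₂ M₃) M₄)) with cost 36156.

36156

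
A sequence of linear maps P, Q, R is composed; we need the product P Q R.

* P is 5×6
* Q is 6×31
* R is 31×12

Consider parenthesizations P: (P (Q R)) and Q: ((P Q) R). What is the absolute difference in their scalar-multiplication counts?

Order P = (P (Q R)): (Q R): 6×31 by 31×12 → 6×12, cost 6·31·12 = 2232; (P (Q R)): 5×6 by 6×12 → 5×12, cost 5·6·12 = 360; cumulative 2592. Total 2592.
Order Q = ((P Q) R): (P Q): 5×6 by 6×31 → 5×31, cost 5·6·31 = 930; ((P Q) R): 5×31 by 31×12 → 5×12, cost 5·31·12 = 1860; cumulative 2790. Total 2790.
Difference: |2592 − 2790| = 198.

198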